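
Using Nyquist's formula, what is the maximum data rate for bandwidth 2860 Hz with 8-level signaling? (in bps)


Rate = 2 * B * log2(M) = 2 * 2860 * 3.0 = 17160.0

17160.0 bps


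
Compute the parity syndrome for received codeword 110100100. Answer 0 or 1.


Syndrome = XOR of all bits = 1 XOR 1 XOR 0 XOR 1 XOR 0 XOR 0 XOR 1 XOR 0 XOR 0 = 0

0


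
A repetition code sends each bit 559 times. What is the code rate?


Rate = k/n = 1/559

1/559


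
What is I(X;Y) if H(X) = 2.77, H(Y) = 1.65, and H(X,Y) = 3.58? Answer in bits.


I(X;Y) = H(X) + H(Y) - H(X,Y) = 2.77 + 1.65 - 3.58 = 0.84

0.84 bits


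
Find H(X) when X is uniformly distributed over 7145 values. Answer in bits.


H = log2(n) = log2(7145) = 12.8027

12.8027 bits


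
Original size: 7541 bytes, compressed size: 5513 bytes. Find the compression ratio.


Ratio = original / compressed = 7541 / 5513 = 1.3679

1.3679


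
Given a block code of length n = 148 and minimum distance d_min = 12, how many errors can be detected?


Detection capability = d_min - 1 = 12 - 1 = 11

11 errors


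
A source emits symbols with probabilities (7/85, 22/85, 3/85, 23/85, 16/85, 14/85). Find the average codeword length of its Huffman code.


Huffman construction (repeatedly merge the two least-probable nodes; each merge adds 1 bit to every symbol beneath it): 3/85 + 7/85 = 2/17; 2/17 + 14/85 = 24/85; 16/85 + 22/85 = 38/85; 23/85 + 24/85 = 47/85; 38/85 + 47/85 = 1. Resulting codeword lengths (in the order the probabilities were given): (4, 2, 4, 2, 2, 3). L_avg = sum(p_i * l_i) = 7/85*4 + 22/85*2 + 3/85*4 + 23/85*2 + 16/85*2 + 14/85*3 = 12/5 = 2.4

2.4 bits


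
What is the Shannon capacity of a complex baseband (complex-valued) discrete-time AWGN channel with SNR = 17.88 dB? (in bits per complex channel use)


SNR_linear = 10^(17.88/10) = 61.3762; C = log2(1 + SNR_linear) = log2(1 + 61.3762) = 5.9629

5.9629 bits/channel use


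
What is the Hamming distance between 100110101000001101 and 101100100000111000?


Count differing positions: . . ^ . ^ . . . ^ . . . ^ ^ . ^ . ^ = 7 differences

7


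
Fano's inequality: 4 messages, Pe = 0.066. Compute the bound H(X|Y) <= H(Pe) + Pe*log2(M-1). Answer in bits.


H(Pe) = -Pe*log2(Pe) - (1-Pe)*log2(1-Pe) = -0.066*log2(0.066) - 0.934*log2(0.934) = 0.258812 + 0.092004 = 0.3508. Pe*log2(M-1) = 0.066*log2(3) = 0.104608. Bound = H(Pe) + Pe*log2(M-1) = 0.258812 + 0.092004 + 0.104608 = 0.4554

0.4554 bits


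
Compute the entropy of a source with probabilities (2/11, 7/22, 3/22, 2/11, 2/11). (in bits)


H = -sum(p_i * log2(p_i)). Terms: -(2/11)*log2(2/11) = 0.447169; -(7/22)*log2(7/22) = 0.525661; -(3/22)*log2(3/22) = 0.391973; -(2/11)*log2(2/11) = 0.447169; -(2/11)*log2(2/11) = 0.447169. H = 0.447169 + 0.525661 + 0.391973 + 0.447169 + 0.447169 = 2.2591

2.2591 bits


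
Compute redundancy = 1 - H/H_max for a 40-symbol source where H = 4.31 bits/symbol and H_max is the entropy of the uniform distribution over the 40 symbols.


H_max = log2(K) = log2(40) = 5.3219 bits/symbol. Redundancy = 1 - H/H_max = 1 - 4.31/5.3219 = 1 - 0.8099 = 0.1901

0.1901


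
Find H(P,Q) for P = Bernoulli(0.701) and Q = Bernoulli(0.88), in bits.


H(P,Q) = -p*log2(q) - (1-p)*log2(1-q). -0.701*log2(0.88) = 0.129282; -0.299*log2(0.12) = 0.914609. H(P,Q) = 0.129282 + 0.914609 = 1.0439

1.0439 bits


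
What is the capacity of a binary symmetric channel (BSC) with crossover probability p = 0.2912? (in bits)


H(p) = -p*log2(p) - (1-p)*log2(1-p) = -0.2912*log2(0.2912) - 0.7088*log2(0.7088) = 0.518312 + 0.351954 = 0.8703. C = 1 - H(p) = 1 - 0.8703 = 0.1297

0.1297 bits


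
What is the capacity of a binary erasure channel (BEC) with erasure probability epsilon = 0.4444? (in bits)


C = 1 - epsilon = 1 - 0.4444 = 0.5556

0.5556 bits


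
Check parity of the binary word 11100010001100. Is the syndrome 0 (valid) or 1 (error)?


Syndrome = XOR of all bits = 1 XOR 1 XOR 1 XOR 0 XOR 0 XOR 0 XOR 1 XOR 0 XOR 0 XOR 0 XOR 1 XOR 1 XOR 0 XOR 0 = 0

0


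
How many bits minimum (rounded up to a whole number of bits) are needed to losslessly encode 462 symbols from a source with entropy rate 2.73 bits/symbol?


Minimum bits >= n * H = 462 * 2.73 = 1261.26, rounded up to a whole number of bits = 1262

1262 bits


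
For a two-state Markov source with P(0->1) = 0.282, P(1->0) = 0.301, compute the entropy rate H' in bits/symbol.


Stationary distribution: pi_0 = p10/(p01+p10) = 0.5163, pi_1 = 0.4837. Entropy rate H' = pi_0*H(p01) + pi_1*H(p10) = 0.5163*0.8582 + 0.4837*0.8825 = 0.8699

0.8699 bits/symbol


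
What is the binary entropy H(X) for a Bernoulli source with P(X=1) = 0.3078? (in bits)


H = -p*log2(p) - (1-p)*log2(1-p). -0.3078*log2(0.3078) = 0.523240; -0.6922*log2(0.6922) = 0.367378. H = 0.523240 + 0.367378 = 0.8906

0.8906 bits


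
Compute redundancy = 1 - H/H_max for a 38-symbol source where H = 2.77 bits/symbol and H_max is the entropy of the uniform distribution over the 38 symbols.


H_max = log2(K) = log2(38) = 5.2479 bits/symbol. Redundancy = 1 - H/H_max = 1 - 2.77/5.2479 = 1 - 0.5278 = 0.4722

0.4722


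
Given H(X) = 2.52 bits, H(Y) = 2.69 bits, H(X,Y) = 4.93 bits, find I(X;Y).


I(X;Y) = H(X) + H(Y) - H(X,Y) = 2.52 + 2.69 - 4.93 = 0.28

0.28 bits


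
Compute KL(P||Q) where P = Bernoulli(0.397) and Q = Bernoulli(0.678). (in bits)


KL = p*log2(p/q) + (1-p)*log2((1-p)/(1-q)) = 0.397*log2(0.397/0.678) + 0.603*log2(0.603/0.322) = 0.2392

0.2392 bits


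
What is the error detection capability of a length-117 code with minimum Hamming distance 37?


Detection capability = d_min - 1 = 37 - 1 = 36

36 errors


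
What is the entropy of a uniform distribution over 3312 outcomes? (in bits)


H = log2(n) = log2(3312) = 11.6935

11.6935 bits


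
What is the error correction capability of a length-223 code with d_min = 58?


Correction capability = floor((d-1)/2) = floor((58-1)/2) = 28

28 errors


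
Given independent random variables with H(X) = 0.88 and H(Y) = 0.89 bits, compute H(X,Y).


For independent variables, H(X,Y) = H(X) + H(Y) = 0.88 + 0.89 = 1.77

1.77 bits


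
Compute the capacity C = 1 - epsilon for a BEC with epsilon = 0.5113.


C = 1 - epsilon = 1 - 0.5113 = 0.4887

0.4887 bits


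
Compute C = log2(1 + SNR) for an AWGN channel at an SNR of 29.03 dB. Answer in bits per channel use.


SNR_linear = 10^(29.03/10) = 799.8343; C = log2(1 + SNR_linear) = log2(1 + 799.8343) = 9.6454

9.6454 bits/channel use


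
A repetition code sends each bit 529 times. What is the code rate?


Rate = k/n = 1/529

1/529


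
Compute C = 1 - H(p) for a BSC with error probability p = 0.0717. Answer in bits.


H(p) = -p*log2(p) - (1-p)*log2(1-p) = -0.0717*log2(0.0717) - 0.9283*log2(0.9283) = 0.272595 + 0.099641 = 0.3722. C = 1 - H(p) = 1 - 0.3722 = 0.6278

0.6278 bits


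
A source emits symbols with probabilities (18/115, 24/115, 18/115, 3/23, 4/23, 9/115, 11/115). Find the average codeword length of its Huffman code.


Huffman construction (repeatedly merge the two least-probable nodes; each merge adds 1 bit to every symbol beneath it): 9/115 + 11/115 = 4/23; 3/23 + 18/115 = 33/115; 18/115 + 4/23 = 38/115; 4/23 + 24/115 = 44/115; 33/115 + 38/115 = 71/115; 44/115 + 71/115 = 1. Resulting codeword lengths (in the order the probabilities were given): (3, 2, 3, 3, 3, 3, 3). L_avg = sum(p_i * l_i) = 18/115*3 + 24/115*2 + 18/115*3 + 3/23*3 + 4/23*3 + 9/115*3 + 11/115*3 = 321/115 = 2.7913

2.7913 bits


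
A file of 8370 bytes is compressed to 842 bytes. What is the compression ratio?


Ratio = original / compressed = 8370 / 842 = 9.9406

9.9406


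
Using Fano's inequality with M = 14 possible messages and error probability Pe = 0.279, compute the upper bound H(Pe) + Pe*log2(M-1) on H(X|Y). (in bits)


H(Pe) = -Pe*log2(Pe) - (1-Pe)*log2(1-Pe) = -0.279*log2(0.279) - 0.721*log2(0.721) = 0.513824 + 0.340261 = 0.8541. Pe*log2(M-1) = 0.279*log2(13) = 1.032423. Bound = H(Pe) + Pe*log2(M-1) = 0.513824 + 0.340261 + 1.032423 = 1.8865

1.8865 bits


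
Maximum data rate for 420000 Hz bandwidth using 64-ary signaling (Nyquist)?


Rate = 2 * B * log2(M) = 2 * 420000 * 6.0 = 5040000.0

5040000.0 bps


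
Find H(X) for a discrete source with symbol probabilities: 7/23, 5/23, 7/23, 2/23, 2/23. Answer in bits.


H = -sum(p_i * log2(p_i)). Terms: -(7/23)*log2(7/23) = 0.522324; -(5/23)*log2(5/23) = 0.478616; -(7/23)*log2(7/23) = 0.522324; -(2/23)*log2(2/23) = 0.306397; -(2/23)*log2(2/23) = 0.306397. H = 0.522324 + 0.478616 + 0.522324 + 0.306397 + 0.306397 = 2.1361

2.1361 bits


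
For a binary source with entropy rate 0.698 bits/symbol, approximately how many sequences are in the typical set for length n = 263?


log2|A_typical| = nH = 263 * 0.698 = 183.574, so |A_typical| ~ 2^183.574 = 1.825e+55

1.825e+55


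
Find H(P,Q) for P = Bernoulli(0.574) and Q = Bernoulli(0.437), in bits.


H(P,Q) = -p*log2(q) - (1-p)*log2(1-q). -0.574*log2(0.437) = 0.685525; -0.426*log2(0.563) = 0.353066. H(P,Q) = 0.685525 + 0.353066 = 1.0386

1.0386 bits


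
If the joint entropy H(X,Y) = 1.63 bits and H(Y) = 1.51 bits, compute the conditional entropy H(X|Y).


H(X|Y) = H(X,Y) - H(Y) = 1.63 - 1.51 = 0.12

0.12 bits


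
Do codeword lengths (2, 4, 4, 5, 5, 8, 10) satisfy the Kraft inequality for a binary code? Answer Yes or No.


Kraft sum = sum(2^(-l_i)) = 0.4424, need <= 1. Result: satisfied (a binary prefix-free code with these lengths exists)

Yes


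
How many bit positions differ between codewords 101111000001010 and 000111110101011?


Count differing positions: ^ . ^ . . . ^ ^ . ^ . . . . ^ = 6 differences

6


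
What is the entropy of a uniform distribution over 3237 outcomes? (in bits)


H = log2(n) = log2(3237) = 11.6604

11.6604 bits


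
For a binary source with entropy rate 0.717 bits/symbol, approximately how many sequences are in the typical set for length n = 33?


log2|A_typical| = nH = 33 * 0.717 = 23.661, so |A_typical| ~ 2^23.661 = 1.326e+07

1.326e+07


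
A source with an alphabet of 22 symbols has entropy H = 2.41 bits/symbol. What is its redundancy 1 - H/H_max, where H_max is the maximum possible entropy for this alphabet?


H_max = log2(K) = log2(22) = 4.4594 bits/symbol. Redundancy = 1 - H/H_max = 1 - 2.41/4.4594 = 1 - 0.5404 = 0.4596

0.4596


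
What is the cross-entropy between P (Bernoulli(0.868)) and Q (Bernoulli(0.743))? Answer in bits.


H(P,Q) = -p*log2(q) - (1-p)*log2(1-q). -0.868*log2(0.743) = 0.371995; -0.132*log2(0.257) = 0.258741. H(P,Q) = 0.371995 + 0.258741 = 0.6307

0.6307 bits


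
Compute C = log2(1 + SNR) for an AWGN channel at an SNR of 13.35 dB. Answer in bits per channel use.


SNR_linear = 10^(13.35/10) = 21.6272; C = log2(1 + SNR_linear) = log2(1 + 21.6272) = 4.5

4.5 bits/channel use


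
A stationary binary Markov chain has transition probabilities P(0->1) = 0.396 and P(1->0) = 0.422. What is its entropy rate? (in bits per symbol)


Stationary distribution: pi_0 = p10/(p01+p10) = 0.5159, pi_1 = 0.4841. Entropy rate H' = pi_0*H(p01) + pi_1*H(p10) = 0.5159*0.9686 + 0.4841*0.9824 = 0.9752

0.9752 bits/symbol


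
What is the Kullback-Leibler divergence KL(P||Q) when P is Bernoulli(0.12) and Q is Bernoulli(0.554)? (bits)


KL = p*log2(p/q) + (1-p)*log2((1-p)/(1-q)) = 0.12*log2(0.12/0.554) + 0.88*log2(0.88/0.446) = 0.598

0.598 bits


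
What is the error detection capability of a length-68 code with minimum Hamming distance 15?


Detection capability = d_min - 1 = 15 - 1 = 14

14 errors


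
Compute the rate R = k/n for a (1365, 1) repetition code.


Rate = k/n = 1/1365

1/1365


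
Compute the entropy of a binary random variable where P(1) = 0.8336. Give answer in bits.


H = -p*log2(p) - (1-p)*log2(1-p). -0.8336*log2(0.8336) = 0.218881; -0.1664*log2(0.1664) = 0.430522. H = 0.218881 + 0.430522 = 0.6494

0.6494 bits


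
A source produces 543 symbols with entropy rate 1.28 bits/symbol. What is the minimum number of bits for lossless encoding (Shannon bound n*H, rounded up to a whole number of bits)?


Minimum bits >= n * H = 543 * 1.28 = 695.04, rounded up to a whole number of bits = 696

696 bits


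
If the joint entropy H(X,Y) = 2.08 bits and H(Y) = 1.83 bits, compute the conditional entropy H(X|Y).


H(X|Y) = H(X,Y) - H(Y) = 2.08 - 1.83 = 0.25

0.25 bits


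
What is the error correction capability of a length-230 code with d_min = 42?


Correction capability = floor((d-1)/2) = floor((42-1)/2) = 20

20 errors


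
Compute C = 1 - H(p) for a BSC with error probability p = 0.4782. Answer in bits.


H(p) = -p*log2(p) - (1-p)*log2(1-p) = -0.4782*log2(0.4782) - 0.5218*log2(0.5218) = 0.508955 + 0.489673 = 0.9986. C = 1 - H(p) = 1 - 0.9986 = 0.0014

0.0014 bits


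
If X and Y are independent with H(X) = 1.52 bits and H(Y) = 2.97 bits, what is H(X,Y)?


For independent variables, H(X,Y) = H(X) + H(Y) = 1.52 + 2.97 = 4.49

4.49 bits


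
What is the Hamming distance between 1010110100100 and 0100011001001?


Count differing positions: ^ ^ ^ . ^ . ^ ^ . ^ ^ . ^ = 9 differences

9


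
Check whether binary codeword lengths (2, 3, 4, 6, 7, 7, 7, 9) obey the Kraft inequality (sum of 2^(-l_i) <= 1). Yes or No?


Kraft sum = sum(2^(-l_i)) = 0.4785, need <= 1. Result: satisfied (a binary prefix-free code with these lengths exists)

Yes


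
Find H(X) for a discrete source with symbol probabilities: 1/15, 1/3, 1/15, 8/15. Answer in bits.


H = -sum(p_i * log2(p_i)). Terms: -(1/15)*log2(1/15) = 0.260459; -(1/3)*log2(1/3) = 0.528321; -(1/15)*log2(1/15) = 0.260459; -(8/15)*log2(8/15) = 0.483675. H = 0.260459 + 0.528321 + 0.260459 + 0.483675 = 1.5329

1.5329 bits


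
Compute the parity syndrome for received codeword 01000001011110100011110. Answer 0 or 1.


Syndrome = XOR of all bits = 0 XOR 1 XOR 0 XOR 0 XOR 0 XOR 0 XOR 0 XOR 1 XOR 0 XOR 1 XOR 1 XOR 1 XOR 1 XOR 0 XOR 1 XOR 0 XOR 0 XOR 0 XOR 1 XOR 1 XOR 1 XOR 1 XOR 0 = 1

1


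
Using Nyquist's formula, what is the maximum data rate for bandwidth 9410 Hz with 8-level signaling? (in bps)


Rate = 2 * B * log2(M) = 2 * 9410 * 3.0 = 56460.0

56460.0 bps


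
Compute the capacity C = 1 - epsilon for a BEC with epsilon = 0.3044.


C = 1 - epsilon = 1 - 0.3044 = 0.6956

0.6956 bits


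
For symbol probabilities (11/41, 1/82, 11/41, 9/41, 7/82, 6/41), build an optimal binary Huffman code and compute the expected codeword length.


Huffman construction (repeatedly merge the two least-probable nodes; each merge adds 1 bit to every symbol beneath it): 1/82 + 7/82 = 4/41; 4/41 + 6/41 = 10/41; 9/41 + 10/41 = 19/41; 11/41 + 11/41 = 22/41; 19/41 + 22/41 = 1. Resulting codeword lengths (in the order the probabilities were given): (2, 4, 2, 2, 4, 3). L_avg = sum(p_i * l_i) = 11/41*2 + 1/82*4 + 11/41*2 + 9/41*2 + 7/82*4 + 6/41*3 = 96/41 = 2.3415

2.3415 bits


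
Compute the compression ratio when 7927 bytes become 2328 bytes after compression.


Ratio = original / compressed = 7927 / 2328 = 3.4051

3.4051


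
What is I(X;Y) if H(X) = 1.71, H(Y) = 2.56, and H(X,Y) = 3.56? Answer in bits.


I(X;Y) = H(X) + H(Y) - H(X,Y) = 1.71 + 2.56 - 3.56 = 0.71

0.71 bits


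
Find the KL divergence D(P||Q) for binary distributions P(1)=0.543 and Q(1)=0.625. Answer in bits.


KL = p*log2(p/q) + (1-p)*log2((1-p)/(1-q)) = 0.543*log2(0.543/0.625) + 0.457*log2(0.457/0.375) = 0.0202

0.0202 bits


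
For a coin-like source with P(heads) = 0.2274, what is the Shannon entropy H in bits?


H = -p*log2(p) - (1-p)*log2(1-p). -0.2274*log2(0.2274) = 0.485885; -0.7726*log2(0.7726) = 0.287567. H = 0.485885 + 0.287567 = 0.7735

0.7735 bits


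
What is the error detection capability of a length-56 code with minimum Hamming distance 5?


Detection capability = d_min - 1 = 5 - 1 = 4

4 errors


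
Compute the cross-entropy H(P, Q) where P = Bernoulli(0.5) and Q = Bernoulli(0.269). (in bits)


H(P,Q) = -p*log2(q) - (1-p)*log2(1-q). -0.5*log2(0.269) = 0.947161; -0.5*log2(0.731) = 0.226028. H(P,Q) = 0.947161 + 0.226028 = 1.1732

1.1732 bits


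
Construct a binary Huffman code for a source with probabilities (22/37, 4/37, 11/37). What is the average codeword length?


Huffman construction (repeatedly merge the two least-probable nodes; each merge adds 1 bit to every symbol beneath it): 4/37 + 11/37 = 15/37; 15/37 + 22/37 = 1. Resulting codeword lengths (in the order the probabilities were given): (1, 2, 2). L_avg = sum(p_i * l_i) = 22/37*1 + 4/37*2 + 11/37*2 = 52/37 = 1.4054

1.4054 bits


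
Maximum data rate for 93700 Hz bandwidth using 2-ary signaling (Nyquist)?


Rate = 2 * B * log2(M) = 2 * 93700 * 1.0 = 187400.0

187400.0 bps


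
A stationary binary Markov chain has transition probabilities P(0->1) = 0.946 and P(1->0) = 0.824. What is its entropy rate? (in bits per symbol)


Stationary distribution: pi_0 = p10/(p01+p10) = 0.4655, pi_1 = 0.5345. Entropy rate H' = pi_0*H(p01) + pi_1*H(p10) = 0.4655*0.3032 + 0.5345*0.6712 = 0.4999

0.4999 bits/symbol


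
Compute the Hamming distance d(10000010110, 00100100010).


Count differing positions: ^ . ^ . . ^ ^ . ^ . . = 5 differences

5


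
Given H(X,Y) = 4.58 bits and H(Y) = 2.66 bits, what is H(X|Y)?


H(X|Y) = H(X,Y) - H(Y) = 4.58 - 2.66 = 1.92

1.92 bits


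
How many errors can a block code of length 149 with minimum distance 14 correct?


Correction capability = floor((d-1)/2) = floor((14-1)/2) = 6

6 errors


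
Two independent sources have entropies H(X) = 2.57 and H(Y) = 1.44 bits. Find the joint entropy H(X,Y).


For independent variables, H(X,Y) = H(X) + H(Y) = 2.57 + 1.44 = 4.01

4.01 bits


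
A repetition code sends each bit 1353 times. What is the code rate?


Rate = k/n = 1/1353

1/1353


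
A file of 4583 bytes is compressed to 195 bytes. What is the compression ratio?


Ratio = original / compressed = 4583 / 195 = 23.5026

23.5026


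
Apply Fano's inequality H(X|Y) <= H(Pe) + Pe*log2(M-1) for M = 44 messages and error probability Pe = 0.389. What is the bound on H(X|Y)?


H(Pe) = -Pe*log2(Pe) - (1-Pe)*log2(1-Pe) = -0.389*log2(0.389) - 0.611*log2(0.611) = 0.529879 + 0.434272 = 0.9642. Pe*log2(M-1) = 0.389*log2(43) = 2.110817. Bound = H(Pe) + Pe*log2(M-1) = 0.529879 + 0.434272 + 2.110817 = 3.075

3.075 bits


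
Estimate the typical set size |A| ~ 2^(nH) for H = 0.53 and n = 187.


log2|A_typical| = nH = 187 * 0.53 = 99.11, so |A_typical| ~ 2^99.11 = 6.840e+29

6.840e+29


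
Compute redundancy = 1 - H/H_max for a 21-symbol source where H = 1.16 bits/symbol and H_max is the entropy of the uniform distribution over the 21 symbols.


H_max = log2(K) = log2(21) = 4.3923 bits/symbol. Redundancy = 1 - H/H_max = 1 - 1.16/4.3923 = 1 - 0.2641 = 0.7359

0.7359


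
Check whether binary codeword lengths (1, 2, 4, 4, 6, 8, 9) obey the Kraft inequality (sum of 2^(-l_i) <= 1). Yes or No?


Kraft sum = sum(2^(-l_i)) = 0.8965, need <= 1. Result: satisfied (a binary prefix-free code with these lengths exists)

Yes


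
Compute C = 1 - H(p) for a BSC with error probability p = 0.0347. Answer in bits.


H(p) = -p*log2(p) - (1-p)*log2(1-p) = -0.0347*log2(0.0347) - 0.9653*log2(0.9653) = 0.168258 + 0.049183 = 0.2174. C = 1 - H(p) = 1 - 0.2174 = 0.7826

0.7826 bits


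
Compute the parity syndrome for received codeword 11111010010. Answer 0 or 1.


Syndrome = XOR of all bits = 1 XOR 1 XOR 1 XOR 1 XOR 1 XOR 0 XOR 1 XOR 0 XOR 0 XOR 1 XOR 0 = 1

1


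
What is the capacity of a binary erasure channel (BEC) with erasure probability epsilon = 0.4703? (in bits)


C = 1 - epsilon = 1 - 0.4703 = 0.5297

0.5297 bits


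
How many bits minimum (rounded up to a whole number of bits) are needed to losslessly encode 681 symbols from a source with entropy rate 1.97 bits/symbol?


Minimum bits >= n * H = 681 * 1.97 = 1341.57, rounded up to a whole number of bits = 1342

1342 bits


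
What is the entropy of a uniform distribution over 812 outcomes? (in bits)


H = log2(n) = log2(812) = 9.6653

9.6653 bits


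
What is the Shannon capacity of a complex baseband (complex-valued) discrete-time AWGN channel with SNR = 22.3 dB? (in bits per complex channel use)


SNR_linear = 10^(22.3/10) = 169.8244; C = log2(1 + SNR_linear) = log2(1 + 169.8244) = 7.4164

7.4164 bits/channel use


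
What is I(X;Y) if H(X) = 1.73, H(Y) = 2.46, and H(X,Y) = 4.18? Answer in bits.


I(X;Y) = H(X) + H(Y) - H(X,Y) = 1.73 + 2.46 - 4.18 = 0.01

0.01 bits


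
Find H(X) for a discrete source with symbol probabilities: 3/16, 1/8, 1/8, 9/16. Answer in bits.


H = -sum(p_i * log2(p_i)). Terms: -(3/16)*log2(3/16) = 0.452820; -(1/8)*log2(1/8) = 0.375000; -(1/8)*log2(1/8) = 0.375000; -(9/16)*log2(9/16) = 0.466917. H = 0.452820 + 0.375000 + 0.375000 + 0.466917 = 1.6697

1.6697 bits


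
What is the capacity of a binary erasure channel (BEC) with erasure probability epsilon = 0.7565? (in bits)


C = 1 - epsilon = 1 - 0.7565 = 0.2435

0.2435 bits


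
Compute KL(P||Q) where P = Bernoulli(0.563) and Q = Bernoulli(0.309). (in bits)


KL = p*log2(p/q) + (1-p)*log2((1-p)/(1-q)) = 0.563*log2(0.563/0.309) + 0.437*log2(0.437/0.691) = 0.1984

0.1984 bits


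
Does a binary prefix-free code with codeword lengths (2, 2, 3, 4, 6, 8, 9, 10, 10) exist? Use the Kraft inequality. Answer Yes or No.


Kraft sum = sum(2^(-l_i)) = 0.7109, need <= 1. Result: satisfied (a binary prefix-free code with these lengths exists)

Yes


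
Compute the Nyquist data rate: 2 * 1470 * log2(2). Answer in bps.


Rate = 2 * B * log2(M) = 2 * 1470 * 1.0 = 2940.0

2940.0 bps


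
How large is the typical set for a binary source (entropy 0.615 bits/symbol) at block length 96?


log2|A_typical| = nH = 96 * 0.615 = 59.04, so |A_typical| ~ 2^59.04 = 5.927e+17

5.927e+17


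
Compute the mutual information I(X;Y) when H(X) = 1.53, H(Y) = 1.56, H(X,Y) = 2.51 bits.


I(X;Y) = H(X) + H(Y) - H(X,Y) = 1.53 + 1.56 - 2.51 = 0.58

0.58 bits


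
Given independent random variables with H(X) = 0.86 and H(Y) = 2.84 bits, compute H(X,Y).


For independent variables, H(X,Y) = H(X) + H(Y) = 0.86 + 2.84 = 3.7

3.7 bits


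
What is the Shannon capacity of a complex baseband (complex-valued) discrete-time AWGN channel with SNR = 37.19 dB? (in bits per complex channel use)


SNR_linear = 10^(37.19/10) = 5236.0044; C = log2(1 + SNR_linear) = log2(1 + 5236.0044) = 12.3545

12.3545 bits/channel use


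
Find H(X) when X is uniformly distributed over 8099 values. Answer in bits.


H = log2(n) = log2(8099) = 12.9835

12.9835 bits


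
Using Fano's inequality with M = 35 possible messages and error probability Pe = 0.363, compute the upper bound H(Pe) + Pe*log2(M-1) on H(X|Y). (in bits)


H(Pe) = -Pe*log2(Pe) - (1-Pe)*log2(1-Pe) = -0.363*log2(0.363) - 0.637*log2(0.637) = 0.530691 + 0.414454 = 0.9451. Pe*log2(M-1) = 0.363*log2(34) = 1.846749. Bound = H(Pe) + Pe*log2(M-1) = 0.530691 + 0.414454 + 1.846749 = 2.7919

2.7919 bits


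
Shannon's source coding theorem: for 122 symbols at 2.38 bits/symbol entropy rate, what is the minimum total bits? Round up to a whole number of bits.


Minimum bits >= n * H = 122 * 2.38 = 290.36, rounded up to a whole number of bits = 291

291 bits


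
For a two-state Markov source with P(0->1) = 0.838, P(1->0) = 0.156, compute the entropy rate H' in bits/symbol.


Stationary distribution: pi_0 = p10/(p01+p10) = 0.1569, pi_1 = 0.8431. Entropy rate H' = pi_0*H(p01) + pi_1*H(p10) = 0.1569*0.6391 + 0.8431*0.6247 = 0.6269

0.6269 bits/symbol


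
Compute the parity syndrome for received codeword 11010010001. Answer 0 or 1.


Syndrome = XOR of all bits = 1 XOR 1 XOR 0 XOR 1 XOR 0 XOR 0 XOR 1 XOR 0 XOR 0 XOR 0 XOR 1 = 1

1


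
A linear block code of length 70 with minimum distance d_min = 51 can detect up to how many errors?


Detection capability = d_min - 1 = 51 - 1 = 50

50 errors


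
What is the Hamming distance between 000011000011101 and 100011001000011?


Count differing positions: ^ . . . . . . . ^ . ^ ^ ^ ^ . = 6 differences

6


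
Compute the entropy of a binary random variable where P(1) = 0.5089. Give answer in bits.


H = -p*log2(p) - (1-p)*log2(1-p). -0.5089*log2(0.5089) = 0.495946; -0.4911*log2(0.4911) = 0.503825. H = 0.495946 + 0.503825 = 0.9998

0.9998 bits


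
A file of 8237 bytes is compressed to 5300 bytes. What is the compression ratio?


Ratio = original / compressed = 8237 / 5300 = 1.5542

1.5542


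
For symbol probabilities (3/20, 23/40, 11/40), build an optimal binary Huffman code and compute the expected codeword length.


Huffman construction (repeatedly merge the two least-probable nodes; each merge adds 1 bit to every symbol beneath it): 3/20 + 11/40 = 17/40; 17/40 + 23/40 = 1. Resulting codeword lengths (in the order the probabilities were given): (2, 1, 2). L_avg = sum(p_i * l_i) = 3/20*2 + 23/40*1 + 11/40*2 = 57/40 = 1.425

1.425 bits


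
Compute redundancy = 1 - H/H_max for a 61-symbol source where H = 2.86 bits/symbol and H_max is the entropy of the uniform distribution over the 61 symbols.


H_max = log2(K) = log2(61) = 5.9307 bits/symbol. Redundancy = 1 - H/H_max = 1 - 2.86/5.9307 = 1 - 0.4822 = 0.5178

0.5178


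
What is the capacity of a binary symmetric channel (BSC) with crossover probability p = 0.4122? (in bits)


H(p) = -p*log2(p) - (1-p)*log2(1-p) = -0.4122*log2(0.4122) - 0.5878*log2(0.5878) = 0.527032 + 0.450609 = 0.9776. C = 1 - H(p) = 1 - 0.9776 = 0.0224

0.0224 bits


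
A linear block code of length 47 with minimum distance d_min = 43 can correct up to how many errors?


Correction capability = floor((d-1)/2) = floor((43-1)/2) = 21

21 errors


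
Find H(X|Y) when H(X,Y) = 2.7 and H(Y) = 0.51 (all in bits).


H(X|Y) = H(X,Y) - H(Y) = 2.7 - 0.51 = 2.19

2.19 bits


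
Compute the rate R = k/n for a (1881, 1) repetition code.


Rate = k/n = 1/1881

1/1881


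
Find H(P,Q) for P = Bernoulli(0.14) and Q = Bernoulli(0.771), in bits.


H(P,Q) = -p*log2(q) - (1-p)*log2(1-q). -0.14*log2(0.771) = 0.052528; -0.86*log2(0.229) = 1.828859. H(P,Q) = 0.052528 + 1.828859 = 1.8814

1.8814 bits


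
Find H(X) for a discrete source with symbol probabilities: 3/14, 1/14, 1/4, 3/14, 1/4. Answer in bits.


H = -sum(p_i * log2(p_i)). Terms: -(3/14)*log2(3/14) = 0.476227; -(1/14)*log2(1/14) = 0.271954; -(1/4)*log2(1/4) = 0.500000; -(3/14)*log2(3/14) = 0.476227; -(1/4)*log2(1/4) = 0.500000. H = 0.476227 + 0.271954 + 0.500000 + 0.476227 + 0.500000 = 2.2244

2.2244 bits


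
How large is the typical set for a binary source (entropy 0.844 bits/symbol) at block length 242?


log2|A_typical| = nH = 242 * 0.844 = 204.248, so |A_typical| ~ 2^204.248 = 3.053e+61

3.053e+61


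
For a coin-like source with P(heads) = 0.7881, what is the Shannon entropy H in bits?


H = -p*log2(p) - (1-p)*log2(1-p). -0.7881*log2(0.7881) = 0.270751; -0.2119*log2(0.2119) = 0.474348. H = 0.270751 + 0.474348 = 0.7451

0.7451 bits


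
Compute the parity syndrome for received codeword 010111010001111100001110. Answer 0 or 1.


Syndrome = XOR of all bits = 0 XOR 1 XOR 0 XOR 1 XOR 1 XOR 1 XOR 0 XOR 1 XOR 0 XOR 0 XOR 0 XOR 1 XOR 1 XOR 1 XOR 1 XOR 1 XOR 0 XOR 0 XOR 0 XOR 0 XOR 1 XOR 1 XOR 1 XOR 0 = 1

1


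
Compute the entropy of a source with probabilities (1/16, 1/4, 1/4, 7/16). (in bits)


H = -sum(p_i * log2(p_i)). Terms: -(1/16)*log2(1/16) = 0.250000; -(1/4)*log2(1/4) = 0.500000; -(1/4)*log2(1/4) = 0.500000; -(7/16)*log2(7/16) = 0.521782. H = 0.250000 + 0.500000 + 0.500000 + 0.521782 = 1.7718

1.7718 bits


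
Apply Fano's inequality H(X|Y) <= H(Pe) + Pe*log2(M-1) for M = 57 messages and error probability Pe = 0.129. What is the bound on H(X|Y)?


H(Pe) = -Pe*log2(Pe) - (1-Pe)*log2(1-Pe) = -0.129*log2(0.129) - 0.871*log2(0.871) = 0.381138 + 0.173551 = 0.5547. Pe*log2(M-1) = 0.129*log2(56) = 0.749149. Bound = H(Pe) + Pe*log2(M-1) = 0.381138 + 0.173551 + 0.749149 = 1.3038

1.3038 bits


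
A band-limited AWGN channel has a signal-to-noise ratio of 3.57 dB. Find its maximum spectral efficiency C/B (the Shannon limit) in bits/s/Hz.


SNR_linear = 10^(3.57/10) = 2.2751; C/B = log2(1 + SNR_linear) = log2(1 + 2.2751) = 1.7115

1.7115 bits/s/Hz


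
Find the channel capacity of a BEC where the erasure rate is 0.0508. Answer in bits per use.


C = 1 - epsilon = 1 - 0.0508 = 0.9492

0.9492 bits


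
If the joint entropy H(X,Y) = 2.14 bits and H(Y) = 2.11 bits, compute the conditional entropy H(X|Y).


H(X|Y) = H(X,Y) - H(Y) = 2.14 - 2.11 = 0.03

0.03 bits


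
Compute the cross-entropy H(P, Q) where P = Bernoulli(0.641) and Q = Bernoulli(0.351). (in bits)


H(P,Q) = -p*log2(q) - (1-p)*log2(1-q). -0.641*log2(0.351) = 0.968203; -0.359*log2(0.649) = 0.223912. H(P,Q) = 0.968203 + 0.223912 = 1.1921

1.1921 bits


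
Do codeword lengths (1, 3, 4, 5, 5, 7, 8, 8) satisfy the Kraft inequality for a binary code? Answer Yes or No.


Kraft sum = sum(2^(-l_i)) = 0.7656, need <= 1. Result: satisfied (a binary prefix-free code with these lengths exists)

Yes


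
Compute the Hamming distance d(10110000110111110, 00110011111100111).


Count differing positions: ^ . . . . . ^ ^ . . ^ . ^ ^ . . ^ = 7 differences

7


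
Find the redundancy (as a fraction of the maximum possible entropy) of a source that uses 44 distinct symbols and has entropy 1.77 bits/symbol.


H_max = log2(K) = log2(44) = 5.4594 bits/symbol. Redundancy = 1 - H/H_max = 1 - 1.77/5.4594 = 1 - 0.3242 = 0.6758

0.6758


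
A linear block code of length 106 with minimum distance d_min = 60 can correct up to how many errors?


Correction capability = floor((d-1)/2) = floor((60-1)/2) = 29

29 errors


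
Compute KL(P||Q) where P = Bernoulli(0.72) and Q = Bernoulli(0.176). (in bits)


KL = p*log2(p/q) + (1-p)*log2((1-p)/(1-q)) = 0.72*log2(0.72/0.176) + 0.28*log2(0.28/0.824) = 1.0273

1.0273 bits


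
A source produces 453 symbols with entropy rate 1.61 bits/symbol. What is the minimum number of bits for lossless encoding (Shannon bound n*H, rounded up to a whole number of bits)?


Minimum bits >= n * H = 453 * 1.61 = 729.33, rounded up to a whole number of bits = 730

730 bits


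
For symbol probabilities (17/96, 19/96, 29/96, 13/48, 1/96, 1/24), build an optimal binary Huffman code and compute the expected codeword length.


Huffman construction (repeatedly merge the two least-probable nodes; each merge adds 1 bit to every symbol beneath it): 1/96 + 1/24 = 5/96; 5/96 + 17/96 = 11/48; 19/96 + 11/48 = 41/96; 13/48 + 29/96 = 55/96; 41/96 + 55/96 = 1. Resulting codeword lengths (in the order the probabilities were given): (3, 2, 2, 2, 4, 4). L_avg = sum(p_i * l_i) = 17/96*3 + 19/96*2 + 29/96*2 + 13/48*2 + 1/96*4 + 1/24*4 = 73/32 = 2.2812

2.2812 bits


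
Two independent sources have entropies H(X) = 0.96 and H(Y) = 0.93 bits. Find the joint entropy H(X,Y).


For independent variables, H(X,Y) = H(X) + H(Y) = 0.96 + 0.93 = 1.89

1.89 bits


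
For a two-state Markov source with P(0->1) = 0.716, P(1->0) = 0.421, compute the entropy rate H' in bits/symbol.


Stationary distribution: pi_0 = p10/(p01+p10) = 0.3703, pi_1 = 0.6297. Entropy rate H' = pi_0*H(p01) + pi_1*H(p10) = 0.3703*0.8608 + 0.6297*0.9819 = 0.9371

0.9371 bits/symbol


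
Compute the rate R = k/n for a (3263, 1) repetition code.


Rate = k/n = 1/3263

1/3263


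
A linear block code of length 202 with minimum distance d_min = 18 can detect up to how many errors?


Detection capability = d_min - 1 = 18 - 1 = 17

17 errors


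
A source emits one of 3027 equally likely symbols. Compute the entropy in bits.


H = log2(n) = log2(3027) = 11.5637

11.5637 bits


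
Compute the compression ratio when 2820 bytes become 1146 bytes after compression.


Ratio = original / compressed = 2820 / 1146 = 2.4607

2.4607


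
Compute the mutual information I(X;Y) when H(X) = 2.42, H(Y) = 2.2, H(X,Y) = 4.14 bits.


I(X;Y) = H(X) + H(Y) - H(X,Y) = 2.42 + 2.2 - 4.14 = 0.48

0.48 bits


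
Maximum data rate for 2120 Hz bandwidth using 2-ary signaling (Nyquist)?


Rate = 2 * B * log2(M) = 2 * 2120 * 1.0 = 4240.0

4240.0 bps


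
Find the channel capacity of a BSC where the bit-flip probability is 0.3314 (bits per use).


H(p) = -p*log2(p) - (1-p)*log2(1-p) = -0.3314*log2(0.3314) - 0.6686*log2(0.6686) = 0.528038 + 0.388313 = 0.9164. C = 1 - H(p) = 1 - 0.9164 = 0.0836

0.0836 bits


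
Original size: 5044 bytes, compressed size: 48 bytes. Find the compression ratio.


Ratio = original / compressed = 5044 / 48 = 105.0833

105.0833


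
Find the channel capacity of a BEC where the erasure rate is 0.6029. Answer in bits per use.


C = 1 - epsilon = 1 - 0.6029 = 0.3971

0.3971 bits


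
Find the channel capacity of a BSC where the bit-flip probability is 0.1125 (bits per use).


H(p) = -p*log2(p) - (1-p)*log2(1-p) = -0.1125*log2(0.1125) - 0.8875*log2(0.8875) = 0.354600 + 0.152811 = 0.5074. C = 1 - H(p) = 1 - 0.5074 = 0.4926

0.4926 bits


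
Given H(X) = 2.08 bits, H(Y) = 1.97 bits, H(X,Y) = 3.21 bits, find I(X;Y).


I(X;Y) = H(X) + H(Y) - H(X,Y) = 2.08 + 1.97 - 3.21 = 0.84

0.84 bits


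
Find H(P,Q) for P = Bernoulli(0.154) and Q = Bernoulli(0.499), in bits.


H(P,Q) = -p*log2(q) - (1-p)*log2(1-q). -0.154*log2(0.499) = 0.154445; -0.846*log2(0.501) = 0.843561. H(P,Q) = 0.154445 + 0.843561 = 0.998

0.998 bits


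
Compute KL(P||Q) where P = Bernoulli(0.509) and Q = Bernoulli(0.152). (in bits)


KL = p*log2(p/q) + (1-p)*log2((1-p)/(1-q)) = 0.509*log2(0.509/0.152) + 0.491*log2(0.491/0.848) = 0.5004

0.5004 bits


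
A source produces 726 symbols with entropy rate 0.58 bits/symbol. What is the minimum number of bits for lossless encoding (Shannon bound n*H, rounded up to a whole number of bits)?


Minimum bits >= n * H = 726 * 0.58 = 421.08, rounded up to a whole number of bits = 422

422 bits


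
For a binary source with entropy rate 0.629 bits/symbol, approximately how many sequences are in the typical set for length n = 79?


log2|A_typical| = nH = 79 * 0.629 = 49.691, so |A_typical| ~ 2^49.691 = 9.088e+14

9.088e+14


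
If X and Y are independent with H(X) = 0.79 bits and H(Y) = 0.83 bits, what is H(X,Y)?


For independent variables, H(X,Y) = H(X) + H(Y) = 0.79 + 0.83 = 1.62

1.62 bits


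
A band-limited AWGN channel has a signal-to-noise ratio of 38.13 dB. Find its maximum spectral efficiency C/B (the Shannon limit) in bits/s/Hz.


SNR_linear = 10^(38.13/10) = 6501.2969; C/B = log2(1 + SNR_linear) = log2(1 + 6501.2969) = 12.6667

12.6667 bits/s/Hz


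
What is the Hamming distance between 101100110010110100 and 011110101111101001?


Count differing positions: ^ ^ . . ^ . . ^ ^ ^ . ^ . ^ ^ ^ . ^ = 11 differences

11


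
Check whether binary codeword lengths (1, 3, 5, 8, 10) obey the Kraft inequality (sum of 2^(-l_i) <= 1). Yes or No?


Kraft sum = sum(2^(-l_i)) = 0.6611, need <= 1. Result: satisfied (a binary prefix-free code with these lengths exists)

Yes


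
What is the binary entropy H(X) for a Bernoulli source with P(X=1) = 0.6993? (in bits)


H = -p*log2(p) - (1-p)*log2(1-p). -0.6993*log2(0.6993) = 0.360850; -0.3007*log2(0.3007) = 0.521294. H = 0.360850 + 0.521294 = 0.8821

0.8821 bits


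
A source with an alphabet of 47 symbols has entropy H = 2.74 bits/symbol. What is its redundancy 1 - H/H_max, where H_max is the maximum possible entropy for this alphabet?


H_max = log2(K) = log2(47) = 5.5546 bits/symbol. Redundancy = 1 - H/H_max = 1 - 2.74/5.5546 = 1 - 0.4933 = 0.5067

0.5067


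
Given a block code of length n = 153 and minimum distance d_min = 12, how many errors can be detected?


Detection capability = d_min - 1 = 12 - 1 = 11

11 errors


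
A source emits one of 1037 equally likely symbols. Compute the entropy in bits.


H = log2(n) = log2(1037) = 10.0182

10.0182 bits


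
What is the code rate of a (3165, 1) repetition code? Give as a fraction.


Rate = k/n = 1/3165

1/3165


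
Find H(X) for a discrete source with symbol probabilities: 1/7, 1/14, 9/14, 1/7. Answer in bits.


H = -sum(p_i * log2(p_i)). Terms: -(1/7)*log2(1/7) = 0.401051; -(1/14)*log2(1/14) = 0.271954; -(9/14)*log2(9/14) = 0.409776; -(1/7)*log2(1/7) = 0.401051. H = 0.401051 + 0.271954 + 0.409776 + 0.401051 = 1.4838

1.4838 bits


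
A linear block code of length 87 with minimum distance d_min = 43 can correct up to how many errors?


Correction capability = floor((d-1)/2) = floor((43-1)/2) = 21

21 errors


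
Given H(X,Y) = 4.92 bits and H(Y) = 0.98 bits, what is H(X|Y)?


H(X|Y) = H(X,Y) - H(Y) = 4.92 - 0.98 = 3.94

3.94 bits


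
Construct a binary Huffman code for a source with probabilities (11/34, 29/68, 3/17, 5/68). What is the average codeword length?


Huffman construction (repeatedly merge the two least-probable nodes; each merge adds 1 bit to every symbol beneath it): 5/68 + 3/17 = 1/4; 1/4 + 11/34 = 39/68; 29/68 + 39/68 = 1. Resulting codeword lengths (in the order the probabilities were given): (2, 1, 3, 3). L_avg = sum(p_i * l_i) = 11/34*2 + 29/68*1 + 3/17*3 + 5/68*3 = 31/17 = 1.8235

1.8235 bits


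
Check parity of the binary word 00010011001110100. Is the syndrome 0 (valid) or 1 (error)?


Syndrome = XOR of all bits = 0 XOR 0 XOR 0 XOR 1 XOR 0 XOR 0 XOR 1 XOR 1 XOR 0 XOR 0 XOR 1 XOR 1 XOR 1 XOR 0 XOR 1 XOR 0 XOR 0 = 1

1


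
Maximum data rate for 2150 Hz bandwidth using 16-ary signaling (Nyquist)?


Rate = 2 * B * log2(M) = 2 * 2150 * 4.0 = 17200.0

17200.0 bps


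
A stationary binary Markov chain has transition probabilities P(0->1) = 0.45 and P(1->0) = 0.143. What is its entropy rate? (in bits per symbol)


Stationary distribution: pi_0 = p10/(p01+p10) = 0.2411, pi_1 = 0.7589. Entropy rate H' = pi_0*H(p01) + pi_1*H(p10) = 0.2411*0.9928 + 0.7589*0.592 = 0.6887

0.6887 bits/symbol


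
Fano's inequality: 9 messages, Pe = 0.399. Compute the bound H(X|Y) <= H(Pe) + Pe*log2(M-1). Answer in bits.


H(Pe) = -Pe*log2(Pe) - (1-Pe)*log2(1-Pe) = -0.399*log2(0.399) - 0.601*log2(0.601) = 0.528890 + 0.441472 = 0.9704. Pe*log2(M-1) = 0.399*log2(8) = 1.197000. Bound = H(Pe) + Pe*log2(M-1) = 0.528890 + 0.441472 + 1.197000 = 2.1674

2.1674 bits


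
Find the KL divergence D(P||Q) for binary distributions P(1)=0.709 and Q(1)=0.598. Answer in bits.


KL = p*log2(p/q) + (1-p)*log2((1-p)/(1-q)) = 0.709*log2(0.709/0.598) + 0.291*log2(0.291/0.402) = 0.0385

0.0385 bits


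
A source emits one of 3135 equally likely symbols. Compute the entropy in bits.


H = log2(n) = log2(3135) = 11.6142

11.6142 bits


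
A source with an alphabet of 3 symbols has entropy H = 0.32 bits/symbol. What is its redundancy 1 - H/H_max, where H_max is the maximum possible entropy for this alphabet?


H_max = log2(K) = log2(3) = 1.585 bits/symbol. Redundancy = 1 - H/H_max = 1 - 0.32/1.585 = 1 - 0.2019 = 0.7981

0.7981


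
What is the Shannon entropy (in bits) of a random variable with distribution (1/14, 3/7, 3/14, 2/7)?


H = -sum(p_i * log2(p_i)). Terms: -(1/14)*log2(1/14) = 0.271954; -(3/7)*log2(3/7) = 0.523882; -(3/14)*log2(3/14) = 0.476227; -(2/7)*log2(2/7) = 0.516387. H = 0.271954 + 0.523882 + 0.476227 + 0.516387 = 1.7885

1.7885 bits


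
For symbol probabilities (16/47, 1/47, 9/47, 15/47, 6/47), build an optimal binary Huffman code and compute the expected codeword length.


Huffman construction (repeatedly merge the two least-probable nodes; each merge adds 1 bit to every symbol beneath it): 1/47 + 6/47 = 7/47; 7/47 + 9/47 = 16/47; 15/47 + 16/47 = 31/47; 16/47 + 31/47 = 1. Resulting codeword lengths (in the order the probabilities were given): (2, 3, 2, 2, 3). L_avg = sum(p_i * l_i) = 16/47*2 + 1/47*3 + 9/47*2 + 15/47*2 + 6/47*3 = 101/47 = 2.1489

2.1489 bits
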